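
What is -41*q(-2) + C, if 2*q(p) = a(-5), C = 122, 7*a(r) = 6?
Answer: 731/7 ≈ 104.43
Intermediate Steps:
a(r) = 6/7 (a(r) = (1/7)*6 = 6/7)
q(p) = 3/7 (q(p) = (1/2)*(6/7) = 3/7)
-41*q(-2) + C = -41*3/7 + 122 = -123/7 + 122 = 731/7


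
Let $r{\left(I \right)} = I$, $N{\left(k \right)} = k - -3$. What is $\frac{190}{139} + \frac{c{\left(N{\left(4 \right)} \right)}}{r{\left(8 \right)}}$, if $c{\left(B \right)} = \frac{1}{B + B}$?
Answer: $\frac{21419}{15568} \approx 1.3758$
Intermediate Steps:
$N{\left(k \right)} = 3 + k$ ($N{\left(k \right)} = k + 3 = 3 + k$)
$c{\left(B \right)} = \frac{1}{2 B}$
$\frac{190}{139} + \frac{c{\left(N{\left(4 \right)} \right)}}{r{\left(8 \right)}} = \frac{190}{139} + \frac{\frac{1}{2} \frac{1}{3 + 4}}{8} = 190 \cdot \frac{1}{139} + \frac{1}{2 \cdot 7} \cdot \frac{1}{8} = \frac{190}{139} + \frac{1}{2} \cdot \frac{1}{7} \cdot \frac{1}{8} = \frac{190}{139} + \frac{1}{14} \cdot \frac{1}{8} = \frac{190}{139} + \frac{1}{112} = \frac{21419}{15568}$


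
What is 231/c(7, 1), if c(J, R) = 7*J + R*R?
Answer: 231/50 ≈ 4.6200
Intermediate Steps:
c(J, R) = R² + 7*J (c(J, R) = 7*J + R² = R² + 7*J)
231/c(7, 1) = 231/(1² + 7*7) = 231/(1 + 49) = 231/50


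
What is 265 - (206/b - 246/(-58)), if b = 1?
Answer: 1588/29 ≈ 54.759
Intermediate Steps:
265 - (206/b - 246/(-58)) = 265 - (206/1 - 246/(-58)) = 265 - (206*1 - 246*(-1/58)) = 265 - (206 + 123/29) = 265 - 1*6097/29 = 265 - 6097/29 = 1588/29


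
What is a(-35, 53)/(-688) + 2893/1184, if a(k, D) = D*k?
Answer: 261669/50912 ≈ 5.1396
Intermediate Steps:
a(-35, 53)/(-688) + 2893/1184 = (53*(-35))/(-688) + 2893/1184 = -1855*(-1/688) + 2893*(1/1184) = 1855/688 + 2893/1184 = 261669/50912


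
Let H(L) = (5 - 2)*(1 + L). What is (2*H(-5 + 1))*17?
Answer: -306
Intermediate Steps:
H(L) = 3 + 3*L (H(L) = 3*(1 + L) = 3 + 3*L)
(2*H(-5 + 1))*17 = (2*(3 + 3*(-5 + 1)))*17 = (2*(3 + 3*(-4)))*17 = (2*(3 - 12))*17 = (2*(-9))*17 = -18*17 = -306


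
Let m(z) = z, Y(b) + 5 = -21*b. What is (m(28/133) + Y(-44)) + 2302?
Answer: 61203/19 ≈ 3221.2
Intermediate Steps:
Y(b) = -5 - 21*b
(m(28/133) + Y(-44)) + 2302 = (28/133 + (-5 - 21*(-44))) + 2302 = (28*(1/133) + (-5 + 924)) + 2302 = (4/19 + 919) + 2302 = 17465/19 + 2302 = 61203/19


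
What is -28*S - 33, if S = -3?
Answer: 51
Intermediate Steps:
-28*S - 33 = -28*(-3) - 33 = 84 - 33 = 51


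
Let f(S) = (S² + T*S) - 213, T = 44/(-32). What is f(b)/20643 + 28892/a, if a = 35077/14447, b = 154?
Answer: 1641383127373/137922764 ≈ 11901.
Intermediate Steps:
T = -11/8 (T = 44*(-1/32) = -11/8 ≈ -1.3750)
a = 35077/14447 (a = 35077*(1/14447) = 35077/14447 ≈ 2.4280)
f(S) = -213 + S² - 11*S/8 (f(S) = (S² - 11*S/8) - 213 = -213 + S² - 11*S/8)
f(b)/20643 + 28892/a = (-213 + 154² - 11/8*154)/20643 + 28892/(35077/14447) = (-213 + 23716 - 847/4)*(1/20643) + 28892*(14447/35077) = (93165/4)*(1/20643) + 417402724/35077 = 31055/27524 + 417402724/35077 = 1641383127373/137922764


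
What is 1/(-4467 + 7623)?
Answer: 1/3156 ≈ 0.00031686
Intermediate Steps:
1/(-4467 + 7623) = 1/3156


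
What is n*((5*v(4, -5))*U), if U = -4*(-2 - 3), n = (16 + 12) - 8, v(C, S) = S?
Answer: -10000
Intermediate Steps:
n = 20 (n = 28 - 8 = 20)
U = 20 (U = -4*(-5) = 20)
n*((5*v(4, -5))*U) = 20*((5*(-5))*20) = 20*(-25*20) = 20*(-500) = -10000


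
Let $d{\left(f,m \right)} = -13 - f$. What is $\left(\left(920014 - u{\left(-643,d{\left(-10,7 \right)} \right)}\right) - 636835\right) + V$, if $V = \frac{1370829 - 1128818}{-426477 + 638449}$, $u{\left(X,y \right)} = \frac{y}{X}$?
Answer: $\frac{38596885186441}{136297996} \approx 2.8318 \cdot 10^{5}$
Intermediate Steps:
$V = \frac{242011}{211972} \approx 1.1417$
$\left(\left(920014 - u{\left(-643,d{\left(-10,7 \right)} \right)}\right) - 636835\right) + V = \left(\left(920014 - \frac{-13 - -10}{-643}\right) - 636835\right) + \frac{242011}{211972} = \left(\left(920014 - \left(-13 + 10\right) \left(- \frac{1}{643}\right)\right) - 636835\right) + \frac{242011}{211972} = \left(\left(920014 - \left(-3\right) \left(- \frac{1}{643}\right)\right) - 636835\right) + \frac{242011}{211972} = \left(\left(920014 - \frac{3}{643}\right) - 636835\right) + \frac{242011}{211972} = \left(\frac{591568999}{643} - 636835\right) + \frac{242011}{211972} = \frac{182084094}{643} + \frac{242011}{211972} = \frac{38596885186441}{136297996}$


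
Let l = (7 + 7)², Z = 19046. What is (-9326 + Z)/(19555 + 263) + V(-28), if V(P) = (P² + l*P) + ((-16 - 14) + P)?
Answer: -1747474/367 ≈ -4761.5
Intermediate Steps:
l = 196 (l = 14² = 196)
V(P) = -30 + P² + 197*P (V(P) = (P² + 196*P) + ((-16 - 14) + P) = (P² + 196*P) + (-30 + P) = -30 + P² + 197*P)
(-9326 + Z)/(19555 + 263) + V(-28) = (-9326 + 19046)/(19555 + 263) + (-30 + (-28)² + 197*(-28)) = 9720/19818 + (-30 + 784 - 5516) = 9720*(1/19818) - 4762 = 180/367 - 4762 = -1747474/367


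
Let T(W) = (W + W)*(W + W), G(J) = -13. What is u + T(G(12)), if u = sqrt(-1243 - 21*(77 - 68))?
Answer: 676 + 2*I*sqrt(358) ≈ 676.0 + 37.842*I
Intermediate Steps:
T(W) = 4*W**2 (T(W) = (2*W)*(2*W) = 4*W**2)
u = 2*I*sqrt(358) (u = sqrt(-1243 - 21*9) = sqrt(-1243 - 189) = sqrt(-1432) = 2*I*sqrt(358) ≈ 37.842*I)
u + T(G(12)) = 2*I*sqrt(358) + 4*(-13)**2 = 2*I*sqrt(358) + 4*169 = 2*I*sqrt(358) + 676 = 676 + 2*I*sqrt(358)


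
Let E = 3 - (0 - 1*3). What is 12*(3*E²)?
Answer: 1296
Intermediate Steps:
E = 6 (E = 3 - (0 - 3) = 3 - 1*(-3) = 3 + 3 = 6)
12*(3*E²) = 12*(3*6²) = 12*(3*36) = 12*108 = 1296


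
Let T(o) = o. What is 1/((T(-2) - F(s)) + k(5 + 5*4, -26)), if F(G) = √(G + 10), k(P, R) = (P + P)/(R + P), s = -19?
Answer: -52/2713 + 3*I/2713 ≈ -0.019167 + 0.0011058*I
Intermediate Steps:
k(P, R) = 2*P/(P + R) (k(P, R) = (2*P)/(P + R) = 2*P/(P + R))
F(G) = √(10 + G)
1/((T(-2) - F(s)) + k(5 + 5*4, -26)) = 1/((-2 - √(10 - 19)) + 2*(5 + 5*4)/((5 + 5*4) - 26)) = 1/((-2 - √(-9)) + 2*(5 + 20)/((5 + 20) - 26)) = 1/((-2 - 3*I) + 2*25/(25 - 26)) = 1/((-2 - 3*I) + 2*25/(-1)) = 1/((-2 - 3*I) + 2*25*(-1)) = 1/((-2 - 3*I) - 50) = 1/(-52 - 3*I) = (-52 + 3*I)/2713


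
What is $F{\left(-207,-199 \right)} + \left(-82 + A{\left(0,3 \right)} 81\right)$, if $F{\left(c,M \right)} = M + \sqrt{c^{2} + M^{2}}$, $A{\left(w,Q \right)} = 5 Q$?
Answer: $934 + 5 \sqrt{3298} \approx 1221.1$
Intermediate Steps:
$F{\left(c,M \right)} = M + \sqrt{M^{2} + c^{2}}$
$F{\left(-207,-199 \right)} + \left(-82 + A{\left(0,3 \right)} 81\right) = \left(-199 + \sqrt{\left(-199\right)^{2} + \left(-207\right)^{2}}\right) - \left(82 - 5 \cdot 3 \cdot 81\right) = \left(-199 + \sqrt{39601 + 42849}\right) + \left(-82 + 15 \cdot 81\right) = \left(-199 + \sqrt{82450}\right) + \left(-82 + 1215\right) = \left(-199 + 5 \sqrt{3298}\right) + 1133 = 934 + 5 \sqrt{3298}$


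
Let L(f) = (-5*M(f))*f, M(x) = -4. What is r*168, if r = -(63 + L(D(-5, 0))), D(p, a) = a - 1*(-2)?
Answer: -17304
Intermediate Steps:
D(p, a) = 2 + a (D(p, a) = a + 2 = 2 + a)
L(f) = 20*f (L(f) = (-5*(-4))*f = 20*f)
r = -103 (r = -(63 + 20*(2 + 0)) = -(63 + 20*2) = -(63 + 40) = -1*103 = -103)
r*168 = -103*168 = -17304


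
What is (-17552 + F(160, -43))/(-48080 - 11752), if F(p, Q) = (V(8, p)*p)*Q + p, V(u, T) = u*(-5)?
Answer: -10742/2493 ≈ -4.3089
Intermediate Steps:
V(u, T) = -5*u
F(p, Q) = p - 40*Q*p (F(p, Q) = ((-5*8)*p)*Q + p = (-40*p)*Q + p = -40*Q*p + p = p - 40*Q*p)
(-17552 + F(160, -43))/(-48080 - 11752) = (-17552 + 160*(1 - 40*(-43)))/(-48080 - 11752) = (-17552 + 160*(1 + 1720))/(-59832) = (-17552 + 160*1721)*(-1/59832) = (-17552 + 275360)*(-1/59832) = 257808*(-1/59832) = -10742/2493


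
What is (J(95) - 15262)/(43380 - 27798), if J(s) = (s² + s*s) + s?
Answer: 961/5194 ≈ 0.18502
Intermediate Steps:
J(s) = s + 2*s² (J(s) = (s² + s²) + s = 2*s² + s = s + 2*s²)
(J(95) - 15262)/(43380 - 27798) = (95*(1 + 2*95) - 15262)/(43380 - 27798) = (95*(1 + 190) - 15262)/15582 = (95*191 - 15262)*(1/15582) = (18145 - 15262)*(1/15582) = 2883*(1/15582) = 961/5194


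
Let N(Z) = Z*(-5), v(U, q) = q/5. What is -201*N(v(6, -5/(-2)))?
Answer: 1005/2 ≈ 502.50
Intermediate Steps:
v(U, q) = q/5 (v(U, q) = q*(⅕) = q/5)
N(Z) = -5*Z
-201*N(v(6, -5/(-2))) = -(-1005)*(-5/(-2))/5 = -(-1005)*(-5*(-½))/5 = -(-1005)*(⅕)*(5/2) = -(-1005)/2 = -201*(-5/2) = 1005/2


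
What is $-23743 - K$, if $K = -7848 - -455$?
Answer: $-16350$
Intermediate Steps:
$K = -7393$ ($K = -7848 + 455 = -7393$)
$-23743 - K = -23743 - -7393 = -23743 + 7393 = -16350$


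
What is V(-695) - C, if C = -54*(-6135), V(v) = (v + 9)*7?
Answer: -336092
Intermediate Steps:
V(v) = 63 + 7*v (V(v) = (9 + v)*7 = 63 + 7*v)
C = 331290
V(-695) - C = (63 + 7*(-695)) - 1*331290 = (63 - 4865) - 331290 = -4802 - 331290 = -336092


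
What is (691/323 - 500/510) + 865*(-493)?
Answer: -413224082/969 ≈ -4.2644e+5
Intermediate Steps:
(691/323 - 500/510) + 865*(-493) = (691*(1/323) - 500*1/510) - 426445 = (691/323 - 50/51) - 426445 = 1123/969 - 426445 = -413224082/969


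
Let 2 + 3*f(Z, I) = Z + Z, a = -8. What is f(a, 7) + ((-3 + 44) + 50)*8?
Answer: 722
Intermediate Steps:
f(Z, I) = -⅔ + 2*Z/3 (f(Z, I) = -⅔ + (Z + Z)/3 = -⅔ + (2*Z)/3 = -⅔ + 2*Z/3)
f(a, 7) + ((-3 + 44) + 50)*8 = (-⅔ + (⅔)*(-8)) + ((-3 + 44) + 50)*8 = (-⅔ - 16/3) + (41 + 50)*8 = -6 + 91*8 = -6 + 728 = 722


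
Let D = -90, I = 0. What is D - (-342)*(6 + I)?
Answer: 1962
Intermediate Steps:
D - (-342)*(6 + I) = -90 - (-342)*(6 + 0) = -90 - (-342)*6 = -90 - 57*(-36) = -90 + 2052 = 1962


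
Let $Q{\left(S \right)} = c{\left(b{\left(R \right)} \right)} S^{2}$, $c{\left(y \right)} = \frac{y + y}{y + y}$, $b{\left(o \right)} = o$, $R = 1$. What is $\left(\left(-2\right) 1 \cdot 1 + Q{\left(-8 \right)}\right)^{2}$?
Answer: $3844$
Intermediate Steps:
$c{\left(y \right)} = 1$ ($c{\left(y \right)} = \frac{2 y}{2 y} = 2 y \frac{1}{2 y} = 1$)
$Q{\left(S \right)} = S^{2}$ ($Q{\left(S \right)} = 1 S^{2} = S^{2}$)
$\left(\left(-2\right) 1 \cdot 1 + Q{\left(-8 \right)}\right)^{2} = \left(\left(-2\right) 1 \cdot 1 + \left(-8\right)^{2}\right)^{2} = \left(\left(-2\right) 1 + 64\right)^{2} = \left(-2 + 64\right)^{2} = 62^{2} = 3844$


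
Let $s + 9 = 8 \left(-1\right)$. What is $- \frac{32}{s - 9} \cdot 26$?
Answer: $32$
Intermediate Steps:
$s = -17$ ($s = -9 + 8 \left(-1\right) = -9 - 8 = -17$)
$- \frac{32}{s - 9} \cdot 26 = - \frac{32}{-17 - 9} \cdot 26 = - \frac{32}{-26} \cdot 26 = \left(-32\right) \left(- \frac{1}{26}\right) 26 = \frac{16}{13} \cdot 26 = 32$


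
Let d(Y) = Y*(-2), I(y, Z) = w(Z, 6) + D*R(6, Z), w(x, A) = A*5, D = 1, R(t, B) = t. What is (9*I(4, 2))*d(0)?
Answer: 0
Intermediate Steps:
w(x, A) = 5*A
I(y, Z) = 36 (I(y, Z) = 5*6 + 1*6 = 30 + 6 = 36)
d(Y) = -2*Y
(9*I(4, 2))*d(0) = (9*36)*(-2*0) = 324*0 = 0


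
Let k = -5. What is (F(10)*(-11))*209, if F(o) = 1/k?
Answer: 2299/5 ≈ 459.80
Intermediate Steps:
F(o) = -⅕ (F(o) = 1/(-5) = -⅕)
(F(10)*(-11))*209 = -⅕*(-11)*209 = (11/5)*209 = 2299/5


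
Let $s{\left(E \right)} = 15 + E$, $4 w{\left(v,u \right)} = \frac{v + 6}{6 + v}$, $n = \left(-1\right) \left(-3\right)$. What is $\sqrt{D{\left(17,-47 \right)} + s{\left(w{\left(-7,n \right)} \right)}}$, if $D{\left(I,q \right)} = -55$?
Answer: $\frac{i \sqrt{159}}{2} \approx 6.3048 i$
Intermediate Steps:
$n = 3$
$w{\left(v,u \right)} = \frac{1}{4}$ ($w{\left(v,u \right)} = \frac{\left(v + 6\right) \frac{1}{6 + v}}{4} = \frac{\left(6 + v\right) \frac{1}{6 + v}}{4} = \frac{1}{4} \cdot 1 = \frac{1}{4}$)
$\sqrt{D{\left(17,-47 \right)} + s{\left(w{\left(-7,n \right)} \right)}} = \sqrt{-55 + \left(15 + \frac{1}{4}\right)} = \sqrt{-55 + \frac{61}{4}} = \sqrt{- \frac{159}{4}} = \frac{i \sqrt{159}}{2}$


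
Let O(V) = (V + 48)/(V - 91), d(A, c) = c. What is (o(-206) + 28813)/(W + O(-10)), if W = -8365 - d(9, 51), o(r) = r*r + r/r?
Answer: -3598125/425027 ≈ -8.4656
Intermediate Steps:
o(r) = 1 + r² (o(r) = r² + 1 = 1 + r²)
O(V) = (48 + V)/(-91 + V)
W = -8416 (W = -8365 - 1*51 = -8365 - 51 = -8416)
(o(-206) + 28813)/(W + O(-10)) = ((1 + (-206)²) + 28813)/(-8416 + (48 - 10)/(-91 - 10)) = ((1 + 42436) + 28813)/(-8416 + 38/(-101)) = (42437 + 28813)/(-8416 - 1/101*38) = 71250/(-8416 - 38/101) = 71250/(-850054/101) = 71250*(-101/850054) = -3598125/425027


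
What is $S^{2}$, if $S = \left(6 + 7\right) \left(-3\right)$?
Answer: $1521$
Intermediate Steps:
$S = -39$ ($S = 13 \left(-3\right) = -39$)
$S^{2} = \left(-39\right)^{2} = 1521$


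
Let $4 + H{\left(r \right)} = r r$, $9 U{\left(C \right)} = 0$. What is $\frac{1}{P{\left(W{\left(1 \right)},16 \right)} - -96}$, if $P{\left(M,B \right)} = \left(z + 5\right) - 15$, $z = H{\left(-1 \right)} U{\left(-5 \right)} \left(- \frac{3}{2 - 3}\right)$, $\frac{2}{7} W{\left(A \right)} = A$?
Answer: $\frac{1}{86} \approx 0.011628$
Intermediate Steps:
$U{\left(C \right)} = 0$ ($U{\left(C \right)} = \frac{1}{9} \cdot 0 = 0$)
$H{\left(r \right)} = -4 + r^{2}$ ($H{\left(r \right)} = -4 + r r = -4 + r^{2}$)
$W{\left(A \right)} = \frac{7 A}{2}$
$z = 0$ ($z = \left(-4 + \left(-1\right)^{2}\right) 0 \left(- \frac{3}{2 - 3}\right) = \left(-4 + 1\right) 0 \left(- \frac{3}{-1}\right) = \left(-3\right) 0 \left(\left(-3\right) \left(-1\right)\right) = 0 \cdot 3 = 0$)
$P{\left(M,B \right)} = -10$ ($P{\left(M,B \right)} = \left(0 + 5\right) - 15 = 5 - 15 = -10$)
$\frac{1}{P{\left(W{\left(1 \right)},16 \right)} - -96} = \frac{1}{-10 - -96} = \frac{1}{-10 + 96} = \frac{1}{86}$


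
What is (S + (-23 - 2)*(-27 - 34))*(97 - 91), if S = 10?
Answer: 9210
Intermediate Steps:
(S + (-23 - 2)*(-27 - 34))*(97 - 91) = (10 + (-23 - 2)*(-27 - 34))*(97 - 91) = (10 - 25*(-61))*6 = (10 + 1525)*6 = 1535*6 = 9210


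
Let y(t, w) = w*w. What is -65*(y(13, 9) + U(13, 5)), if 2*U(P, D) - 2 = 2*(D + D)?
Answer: -5980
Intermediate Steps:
U(P, D) = 1 + 2*D (U(P, D) = 1 + (2*(D + D))/2 = 1 + (2*(2*D))/2 = 1 + (4*D)/2 = 1 + 2*D)
y(t, w) = w²
-65*(y(13, 9) + U(13, 5)) = -65*(9² + (1 + 2*5)) = -65*(81 + (1 + 10)) = -65*(81 + 11) = -65*92 = -5980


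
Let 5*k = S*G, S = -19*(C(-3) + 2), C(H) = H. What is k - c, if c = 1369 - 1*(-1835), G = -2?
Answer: -16058/5 ≈ -3211.6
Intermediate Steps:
S = 19 (S = -19*(-3 + 2) = -19*(-1) = 19)
c = 3204 (c = 1369 + 1835 = 3204)
k = -38/5 (k = (19*(-2))/5 = (1/5)*(-38) = -38/5 ≈ -7.6000)
k - c = -38/5 - 1*3204 = -38/5 - 3204 = -16058/5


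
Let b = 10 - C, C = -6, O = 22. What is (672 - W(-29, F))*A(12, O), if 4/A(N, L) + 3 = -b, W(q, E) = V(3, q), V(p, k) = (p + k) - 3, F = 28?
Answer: -2804/19 ≈ -147.58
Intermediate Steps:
V(p, k) = -3 + k + p (V(p, k) = (k + p) - 3 = -3 + k + p)
W(q, E) = q (W(q, E) = -3 + q + 3 = q)
b = 16 (b = 10 - 1*(-6) = 10 + 6 = 16)
A(N, L) = -4/19 (A(N, L) = 4/(-3 - 1*16) = 4/(-3 - 16) = 4/(-19) = 4*(-1/19) = -4/19)
(672 - W(-29, F))*A(12, O) = (672 - 1*(-29))*(-4/19) = (672 + 29)*(-4/19) = 701*(-4/19) = -2804/19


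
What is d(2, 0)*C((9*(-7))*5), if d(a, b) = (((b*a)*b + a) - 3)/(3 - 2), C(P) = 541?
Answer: -541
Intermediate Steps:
d(a, b) = -3 + a + a*b² (d(a, b) = (((a*b)*b + a) - 3)/1 = ((a*b² + a) - 3)*1 = ((a + a*b²) - 3)*1 = (-3 + a + a*b²)*1 = -3 + a + a*b²)
d(2, 0)*C((9*(-7))*5) = (-3 + 2 + 2*0²)*541 = (-3 + 2 + 2*0)*541 = (-3 + 2 + 0)*541 = -1*541 = -541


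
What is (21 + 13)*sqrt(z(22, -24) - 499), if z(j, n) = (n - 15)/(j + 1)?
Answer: 68*I*sqrt(66217)/23 ≈ 760.79*I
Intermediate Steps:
z(j, n) = (-15 + n)/(1 + j)
(21 + 13)*sqrt(z(22, -24) - 499) = (21 + 13)*sqrt((-15 - 24)/(1 + 22) - 499) = 34*sqrt(-39/23 - 499) = 34*sqrt(-11516/23) = 34*(2*I*sqrt(66217)/23) = 68*I*sqrt(66217)/23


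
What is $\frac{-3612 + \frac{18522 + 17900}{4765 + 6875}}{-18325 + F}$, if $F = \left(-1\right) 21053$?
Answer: $\frac{21003629}{229179960} \approx 0.091647$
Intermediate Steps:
$F = -21053$
$\frac{-3612 + \frac{18522 + 17900}{4765 + 6875}}{-18325 + F} = \frac{-3612 + \frac{18522 + 17900}{4765 + 6875}}{-18325 - 21053} = \frac{-3612 + \frac{36422}{11640}}{-39378} = \left(-3612 + 36422 \cdot \frac{1}{11640}\right) \left(- \frac{1}{39378}\right) = \left(-3612 + \frac{18211}{5820}\right) \left(- \frac{1}{39378}\right) = \left(- \frac{21003629}{5820}\right) \left(- \frac{1}{39378}\right) = \frac{21003629}{229179960}$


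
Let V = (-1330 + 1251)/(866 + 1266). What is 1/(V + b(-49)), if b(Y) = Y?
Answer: -2132/104547 ≈ -0.020393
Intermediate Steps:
V = -79/2132 ≈ -0.037054
1/(V + b(-49)) = 1/(-79/2132 - 49) = 1/(-104547/2132) = -2132/104547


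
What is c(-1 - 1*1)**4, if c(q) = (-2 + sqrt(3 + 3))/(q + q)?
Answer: (2 - sqrt(6))**4/256 ≈ 0.00015946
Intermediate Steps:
c(q) = (-2 + sqrt(6))/(2*q) (c(q) = (-2 + sqrt(6))/((2*q)) = (-2 + sqrt(6))*(1/(2*q)) = (-2 + sqrt(6))/(2*q))
c(-1 - 1*1)**4 = ((-2 + sqrt(6))/(2*(-1 - 1*1)))**4 = ((-2 + sqrt(6))/(2*(-1 - 1)))**4 = ((1/2)*(-2 + sqrt(6))/(-2))**4 = ((1/2)*(-1/2)*(-2 + sqrt(6)))**4 = (1/2 - sqrt(6)/4)**4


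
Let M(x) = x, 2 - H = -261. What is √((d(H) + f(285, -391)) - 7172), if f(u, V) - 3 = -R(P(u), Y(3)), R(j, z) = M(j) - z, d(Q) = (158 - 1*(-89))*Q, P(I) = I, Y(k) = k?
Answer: 9*√710 ≈ 239.81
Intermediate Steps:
H = 263 (H = 2 - 1*(-261) = 2 + 261 = 263)
d(Q) = 247*Q (d(Q) = (158 + 89)*Q = 247*Q)
R(j, z) = j - z
f(u, V) = 6 - u (f(u, V) = 3 - (u - 1*3) = 3 - (u - 3) = 3 - (-3 + u) = 3 + (3 - u) = 6 - u)
√((d(H) + f(285, -391)) - 7172) = √((247*263 + (6 - 1*285)) - 7172) = √((64961 + (6 - 285)) - 7172) = √((64961 - 279) - 7172) = √(64682 - 7172) = √57510 = 9*√710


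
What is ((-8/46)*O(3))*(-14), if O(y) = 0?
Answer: 0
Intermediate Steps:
((-8/46)*O(3))*(-14) = (-8/46*0)*(-14) = (-8*1/46*0)*(-14) = -4/23*0*(-14) = 0*(-14) = 0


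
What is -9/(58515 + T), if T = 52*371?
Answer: -9/77807 ≈ -0.00011567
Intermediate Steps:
T = 19292
-9/(58515 + T) = -9/(58515 + 19292) = -9/77807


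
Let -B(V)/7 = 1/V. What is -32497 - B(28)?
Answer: -129987/4 ≈ -32497.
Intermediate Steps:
B(V) = -7/V
-32497 - B(28) = -32497 - (-7)/28 = -32497 - 1*(-¼) = -32497 + ¼ = -129987/4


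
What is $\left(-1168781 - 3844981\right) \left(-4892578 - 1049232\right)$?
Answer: $29790821189220$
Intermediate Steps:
$\left(-1168781 - 3844981\right) \left(-4892578 - 1049232\right) = \left(-5013762\right) \left(-5941810\right) = 29790821189220$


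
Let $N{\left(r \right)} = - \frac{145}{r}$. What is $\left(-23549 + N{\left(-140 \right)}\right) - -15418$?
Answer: $- \frac{227639}{28} \approx -8130.0$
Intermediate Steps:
$\left(-23549 + N{\left(-140 \right)}\right) - -15418 = \left(-23549 - \frac{145}{-140}\right) - -15418 = \left(-23549 - - \frac{29}{28}\right) + 15418 = \left(-23549 + \frac{29}{28}\right) + 15418 = - \frac{659343}{28} + 15418 = - \frac{227639}{28}$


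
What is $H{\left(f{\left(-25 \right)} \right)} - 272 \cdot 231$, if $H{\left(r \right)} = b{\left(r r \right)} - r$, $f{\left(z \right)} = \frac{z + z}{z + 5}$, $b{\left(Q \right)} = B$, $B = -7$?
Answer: $- \frac{125683}{2} \approx -62842.0$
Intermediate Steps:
$b{\left(Q \right)} = -7$
$f{\left(z \right)} = \frac{2 z}{5 + z}$
$H{\left(r \right)} = -7 - r$
$H{\left(f{\left(-25 \right)} \right)} - 272 \cdot 231 = \left(-7 - 2 \left(-25\right) \frac{1}{5 - 25}\right) - 272 \cdot 231 = \left(-7 - 2 \left(-25\right) \frac{1}{-20}\right) - 62832 = \left(-7 - 2 \left(-25\right) \left(- \frac{1}{20}\right)\right) - 62832 = \left(-7 - \frac{5}{2}\right) - 62832 = - \frac{19}{2} - 62832 = - \frac{125683}{2}$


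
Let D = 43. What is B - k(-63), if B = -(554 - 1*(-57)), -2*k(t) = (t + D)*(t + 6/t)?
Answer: 419/21 ≈ 19.952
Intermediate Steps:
k(t) = -(43 + t)*(t + 6/t)/2 (k(t) = -(t + 43)*(t + 6/t)/2 = -(43 + t)*(t + 6/t)/2)
B = -611 (B = -(554 + 57) = -1*611 = -611)
B - k(-63) = -611 - (-258 - 1*(-63)*(6 + (-63)² + 43*(-63)))/(2*(-63)) = -611 - (-1)*(-258 - 1*(-63)*(6 + 3969 - 2709))/(2*63) = -611 - (-1)*(-258 - 1*(-63)*1266)/(2*63) = -611 - (-1)*(-258 + 79758)/(2*63) = -611 - (-1)*79500/(2*63) = -611 - 1*(-13250/21) = -611 + 13250/21 = 419/21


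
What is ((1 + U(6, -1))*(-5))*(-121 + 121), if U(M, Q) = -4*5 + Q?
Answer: 0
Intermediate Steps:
U(M, Q) = -20 + Q
((1 + U(6, -1))*(-5))*(-121 + 121) = ((1 + (-20 - 1))*(-5))*(-121 + 121) = ((1 - 21)*(-5))*0 = -20*(-5)*0 = 100*0 = 0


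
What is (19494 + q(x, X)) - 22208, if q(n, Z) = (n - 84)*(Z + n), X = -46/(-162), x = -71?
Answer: 668006/81 ≈ 8247.0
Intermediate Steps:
X = 23/81 (X = -46*(-1/162) = 23/81 ≈ 0.28395)
q(n, Z) = (-84 + n)*(Z + n)
(19494 + q(x, X)) - 22208 = (19494 + ((-71)² - 84*23/81 - 84*(-71) + (23/81)*(-71))) - 22208 = (19494 + (5041 - 644/27 + 5964 - 1633/81)) - 22208 = (19494 + 887840/81) - 22208 = 2466854/81 - 22208 = 668006/81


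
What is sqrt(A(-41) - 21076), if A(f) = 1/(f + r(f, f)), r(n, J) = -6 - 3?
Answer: 3*I*sqrt(234178)/10 ≈ 145.18*I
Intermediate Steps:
r(n, J) = -9
A(f) = 1/(-9 + f) (A(f) = 1/(f - 9) = 1/(-9 + f))
sqrt(A(-41) - 21076) = sqrt(1/(-9 - 41) - 21076) = sqrt(1/(-50) - 21076) = sqrt(-1/50 - 21076) = sqrt(-1053801/50) = 3*I*sqrt(234178)/10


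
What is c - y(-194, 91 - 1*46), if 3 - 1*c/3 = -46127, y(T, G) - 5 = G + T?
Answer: 138534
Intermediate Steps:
y(T, G) = 5 + G + T (y(T, G) = 5 + (G + T) = 5 + G + T)
c = 138390 (c = 9 - 3*(-46127) = 9 + 138381 = 138390)
c - y(-194, 91 - 1*46) = 138390 - (5 + (91 - 1*46) - 194) = 138390 - (5 + (91 - 46) - 194) = 138390 - (5 + 45 - 194) = 138390 - 1*(-144) = 138390 + 144 = 138534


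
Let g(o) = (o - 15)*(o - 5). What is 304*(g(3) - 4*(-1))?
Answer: 8512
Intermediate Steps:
g(o) = (-15 + o)*(-5 + o)
304*(g(3) - 4*(-1)) = 304*((75 + 3² - 20*3) - 4*(-1)) = 304*((75 + 9 - 60) + 4) = 304*(24 + 4) = 304*28 = 8512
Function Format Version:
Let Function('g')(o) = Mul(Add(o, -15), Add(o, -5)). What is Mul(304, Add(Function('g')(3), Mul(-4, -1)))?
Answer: 8512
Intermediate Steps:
Function('g')(o) = Mul(Add(-15, o), Add(-5, o))
Mul(304, Add(Function('g')(3), Mul(-4, -1))) = Mul(304, Add(Add(75, Pow(3, 2), Mul(-20, 3)), Mul(-4, -1))) = Mul(304, Add(Add(75, 9, -60), 4)) = Mul(304, Add(24, 4)) = Mul(304, 28) = 8512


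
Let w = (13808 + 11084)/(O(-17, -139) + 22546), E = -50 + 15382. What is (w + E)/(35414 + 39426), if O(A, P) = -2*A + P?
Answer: 43011288/209935555 ≈ 0.20488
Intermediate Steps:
O(A, P) = P - 2*A
E = 15332
w = 24892/22441 (w = (13808 + 11084)/((-139 - 2*(-17)) + 22546) = 24892/((-139 + 34) + 22546) = 24892/(-105 + 22546) = 24892/22441 ≈ 1.1092)
(w + E)/(35414 + 39426) = (24892/22441 + 15332)/(35414 + 39426) = (344090304/22441)/74840 = (344090304/22441)*(1/74840) = 43011288/209935555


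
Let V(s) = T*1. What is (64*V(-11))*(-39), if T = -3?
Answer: 7488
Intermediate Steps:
V(s) = -3 (V(s) = -3*1 = -3)
(64*V(-11))*(-39) = (64*(-3))*(-39) = -192*(-39) = 7488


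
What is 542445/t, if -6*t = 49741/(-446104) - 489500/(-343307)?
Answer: -166151582563027920/67097158171 ≈ -2.4763e+6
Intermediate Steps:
t = -67097158171/306301251856 (t = -(49741/(-446104) - 489500/(-343307))/6 = -(49741*(-1/446104) - 489500*(-1/343307))/6 = -(-49741/446104 + 489500/343307)/6 = -1/6*201291474513/153150625928 = -67097158171/306301251856 ≈ -0.21906)
542445/t = 542445/(-67097158171/306301251856) = 542445*(-306301251856/67097158171) = -166151582563027920/67097158171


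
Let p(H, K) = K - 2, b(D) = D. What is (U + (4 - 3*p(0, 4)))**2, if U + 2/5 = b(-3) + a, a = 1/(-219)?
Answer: 35022724/1199025 ≈ 29.209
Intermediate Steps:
a = -1/219 ≈ -0.0045662
p(H, K) = -2 + K
U = -3728/1095 (U = -2/5 + (-3 - 1/219) = -2/5 - 658/219 = -3728/1095 ≈ -3.4046)
(U + (4 - 3*p(0, 4)))**2 = (-3728/1095 + (4 - 3*(-2 + 4)))**2 = (-3728/1095 + (4 - 3*2))**2 = (-3728/1095 + (4 - 6))**2 = (-3728/1095 - 2)**2 = (-5918/1095)**2 = 35022724/1199025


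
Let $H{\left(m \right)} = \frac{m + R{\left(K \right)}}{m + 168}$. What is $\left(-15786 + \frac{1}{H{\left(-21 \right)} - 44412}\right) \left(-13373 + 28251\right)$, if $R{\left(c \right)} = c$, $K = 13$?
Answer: $- \frac{766663620740421}{3264286} \approx -2.3486 \cdot 10^{8}$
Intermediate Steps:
$H{\left(m \right)} = \frac{13 + m}{168 + m}$ ($H{\left(m \right)} = \frac{m + 13}{m + 168} = \frac{13 + m}{168 + m}$)
$\left(-15786 + \frac{1}{H{\left(-21 \right)} - 44412}\right) \left(-13373 + 28251\right) = \left(-15786 + \frac{1}{\frac{13 - 21}{168 - 21} - 44412}\right) \left(-13373 + 28251\right) = \left(-15786 + \frac{1}{\frac{1}{147} \left(-8\right) - 44412}\right) 14878 = \left(-15786 + \frac{1}{- \frac{8}{147} - 44412}\right) 14878 = \left(-15786 + \frac{1}{- \frac{6528572}{147}}\right) 14878 = \left(-15786 - \frac{147}{6528572}\right) 14878 = \left(- \frac{103060037739}{6528572}\right) 14878 = - \frac{766663620740421}{3264286}$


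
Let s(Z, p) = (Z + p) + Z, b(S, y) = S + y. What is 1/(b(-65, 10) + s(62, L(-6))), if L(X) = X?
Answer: 1/63 ≈ 0.015873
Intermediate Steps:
s(Z, p) = p + 2*Z
1/(b(-65, 10) + s(62, L(-6))) = 1/((-65 + 10) + (-6 + 2*62)) = 1/(-55 + (-6 + 124)) = 1/(-55 + 118) = 1/63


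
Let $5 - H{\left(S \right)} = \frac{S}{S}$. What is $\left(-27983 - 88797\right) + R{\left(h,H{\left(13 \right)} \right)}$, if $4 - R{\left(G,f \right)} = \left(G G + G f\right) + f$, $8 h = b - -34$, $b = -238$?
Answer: $- \frac{469313}{4} \approx -1.1733 \cdot 10^{5}$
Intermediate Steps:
$H{\left(S \right)} = 4$ ($H{\left(S \right)} = 5 - \frac{S}{S} = 5 - 1 = 4$)
$h = - \frac{51}{2}$ ($h = \frac{-238 - -34}{8} = \frac{-238 + 34}{8} = \frac{1}{8} \left(-204\right) = - \frac{51}{2} \approx -25.5$)
$R{\left(G,f \right)} = 4 - f - G^{2} - G f$ ($R{\left(G,f \right)} = 4 - \left(\left(G G + G f\right) + f\right) = 4 - \left(\left(G^{2} + G f\right) + f\right) = 4 - \left(f + G^{2} + G f\right) = 4 - f - G^{2} - G f$)
$\left(-27983 - 88797\right) + R{\left(h,H{\left(13 \right)} \right)} = \left(-27983 - 88797\right) - \left(\frac{2601}{4} - 102\right) = -116780 + \left(4 - 4 - \frac{2601}{4} + 102\right) = -116780 - \frac{2193}{4} = - \frac{469313}{4}$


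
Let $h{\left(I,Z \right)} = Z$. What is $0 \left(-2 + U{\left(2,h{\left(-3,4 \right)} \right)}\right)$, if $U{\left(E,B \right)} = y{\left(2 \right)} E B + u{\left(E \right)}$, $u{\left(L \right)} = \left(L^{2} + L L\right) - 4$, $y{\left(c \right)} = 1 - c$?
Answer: $0$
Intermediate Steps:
$u{\left(L \right)} = -4 + 2 L^{2}$ ($u{\left(L \right)} = \left(L^{2} + L^{2}\right) - 4 = 2 L^{2} - 4 = -4 + 2 L^{2}$)
$U{\left(E,B \right)} = -4 + 2 E^{2} - B E$ ($U{\left(E,B \right)} = \left(1 - 2\right) E B + \left(-4 + 2 E^{2}\right) = - E B + \left(-4 + 2 E^{2}\right) = - B E + \left(-4 + 2 E^{2}\right) = -4 + 2 E^{2} - B E$)
$0 \left(-2 + U{\left(2,h{\left(-3,4 \right)} \right)}\right) = 0 \left(-2 - \left(4 - 8 + 8\right)\right) = 0 \left(-2 - 4\right) = 0 \left(-6\right) = 0$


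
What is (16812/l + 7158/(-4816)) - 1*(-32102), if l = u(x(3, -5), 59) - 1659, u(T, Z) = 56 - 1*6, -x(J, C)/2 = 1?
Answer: 124332058237/3874472 ≈ 32090.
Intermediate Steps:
x(J, C) = -2 (x(J, C) = -2*1 = -2)
u(T, Z) = 50 (u(T, Z) = 56 - 6 = 50)
l = -1609 (l = 50 - 1659 = -1609)
(16812/l + 7158/(-4816)) - 1*(-32102) = (16812/(-1609) + 7158/(-4816)) - 1*(-32102) = (16812*(-1/1609) + 7158*(-1/4816)) + 32102 = (-16812/1609 - 3579/2408) + 32102 = -46241907/3874472 + 32102 = 124332058237/3874472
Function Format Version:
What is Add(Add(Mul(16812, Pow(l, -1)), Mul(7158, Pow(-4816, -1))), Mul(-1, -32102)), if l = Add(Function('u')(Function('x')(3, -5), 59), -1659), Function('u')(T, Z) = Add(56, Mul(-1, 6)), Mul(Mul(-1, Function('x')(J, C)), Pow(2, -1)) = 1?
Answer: Rational(124332058237, 3874472) ≈ 32090.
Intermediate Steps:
Function('x')(J, C) = -2 (Function('x')(J, C) = Mul(-2, 1) = -2)
Function('u')(T, Z) = 50 (Function('u')(T, Z) = Add(56, -6) = 50)
l = -1609 (l = Add(50, -1659) = -1609)
Add(Add(Mul(16812, Pow(l, -1)), Mul(7158, Pow(-4816, -1))), Mul(-1, -32102)) = Add(Add(Mul(16812, Pow(-1609, -1)), Mul(7158, Pow(-4816, -1))), Mul(-1, -32102)) = Add(Add(Mul(16812, Rational(-1, 1609)), Mul(7158, Rational(-1, 4816))), 32102) = Add(Add(Rational(-16812, 1609), Rational(-3579, 2408)), 32102) = Add(Rational(-46241907, 3874472), 32102) = Rational(124332058237, 3874472)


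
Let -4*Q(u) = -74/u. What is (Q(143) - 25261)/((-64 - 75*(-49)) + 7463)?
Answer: -147441/64636 ≈ -2.2811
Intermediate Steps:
Q(u) = 37/(2*u) (Q(u) = -(-37)/(2*u) = 37/(2*u))
(Q(143) - 25261)/((-64 - 75*(-49)) + 7463) = ((37/2)/143 - 25261)/((-64 - 75*(-49)) + 7463) = ((37/2)*(1/143) - 25261)/((-64 + 3675) + 7463) = (37/286 - 25261)/(3611 + 7463) = -7224609/286/11074 = -7224609/286*1/11074 = -147441/64636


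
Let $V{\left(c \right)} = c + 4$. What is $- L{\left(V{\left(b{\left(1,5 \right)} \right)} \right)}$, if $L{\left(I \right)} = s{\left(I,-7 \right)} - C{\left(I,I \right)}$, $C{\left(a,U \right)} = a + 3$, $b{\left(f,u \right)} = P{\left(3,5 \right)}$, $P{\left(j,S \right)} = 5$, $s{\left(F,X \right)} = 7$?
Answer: $5$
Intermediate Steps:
$b{\left(f,u \right)} = 5$
$C{\left(a,U \right)} = 3 + a$
$V{\left(c \right)} = 4 + c$
$L{\left(I \right)} = 4 - I$ ($L{\left(I \right)} = 7 - \left(3 + I\right) = 4 - I$)
$- L{\left(V{\left(b{\left(1,5 \right)} \right)} \right)} = - (4 - \left(4 + 5\right)) = - (4 - 9) = \left(-1\right) \left(-5\right) = 5$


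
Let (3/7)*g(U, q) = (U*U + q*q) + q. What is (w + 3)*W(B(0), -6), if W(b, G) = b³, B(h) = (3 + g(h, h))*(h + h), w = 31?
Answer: 0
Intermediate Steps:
g(U, q) = 7*q/3 + 7*U²/3 + 7*q²/3 (g(U, q) = 7*((U*U + q*q) + q)/3 = 7*((U² + q²) + q)/3 = 7*(q + U² + q²)/3 = 7*q/3 + 7*U²/3 + 7*q²/3)
B(h) = 2*h*(3 + 7*h/3 + 14*h²/3) (B(h) = (3 + (7*h/3 + 7*h²/3 + 7*h²/3))*(h + h) = (3 + (7*h/3 + 14*h²/3))*(2*h) = (3 + 7*h/3 + 14*h²/3)*(2*h) = 2*h*(3 + 7*h/3 + 14*h²/3))
(w + 3)*W(B(0), -6) = (31 + 3)*((⅔)*0*(9 + 7*0 + 14*0²))³ = 34*((⅔)*0*(9 + 0 + 14*0))³ = 34*((⅔)*0*(9 + 0 + 0))³ = 34*((⅔)*0*9)³ = 34*0³ = 34*0 = 0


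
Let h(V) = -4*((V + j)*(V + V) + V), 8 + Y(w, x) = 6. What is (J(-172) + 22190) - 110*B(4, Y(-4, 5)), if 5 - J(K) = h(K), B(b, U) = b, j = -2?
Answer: 260491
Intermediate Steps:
Y(w, x) = -2 (Y(w, x) = -8 + 6 = -2)
h(V) = -4*V - 8*V*(-2 + V) (h(V) = -4*((V - 2)*(V + V) + V) = -4*((-2 + V)*(2*V) + V) = -4*(2*V*(-2 + V) + V) = -4*(V + 2*V*(-2 + V)) = -4*V - 8*V*(-2 + V))
J(K) = 5 - 4*K*(3 - 2*K)
(J(-172) + 22190) - 110*B(4, Y(-4, 5)) = ((5 + 4*(-172)*(-3 + 2*(-172))) + 22190) - 110*4 = ((5 + 4*(-172)*(-3 - 344)) + 22190) - 440 = ((5 + 4*(-172)*(-347)) + 22190) - 440 = ((5 + 238736) + 22190) - 440 = (238741 + 22190) - 440 = 260931 - 440 = 260491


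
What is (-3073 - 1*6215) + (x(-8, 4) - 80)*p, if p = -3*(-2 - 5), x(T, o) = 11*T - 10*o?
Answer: -13656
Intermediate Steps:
x(T, o) = -10*o + 11*T
p = 21 (p = -3*(-7) = 21)
(-3073 - 1*6215) + (x(-8, 4) - 80)*p = (-3073 - 1*6215) + ((-10*4 + 11*(-8)) - 80)*21 = (-3073 - 6215) + ((-40 - 88) - 80)*21 = -9288 + (-128 - 80)*21 = -9288 - 208*21 = -9288 - 4368 = -13656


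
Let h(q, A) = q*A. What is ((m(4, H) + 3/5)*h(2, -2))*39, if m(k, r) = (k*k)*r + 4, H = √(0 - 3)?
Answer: -3588/5 - 2496*I*√3 ≈ -717.6 - 4323.2*I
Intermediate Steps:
H = I*√3 (H = √(-3) = I*√3 ≈ 1.732*I)
h(q, A) = A*q
m(k, r) = 4 + r*k² (m(k, r) = k²*r + 4 = r*k² + 4 = 4 + r*k²)
((m(4, H) + 3/5)*h(2, -2))*39 = (((4 + (I*√3)*4²) + 3/5)*(-2*2))*39 = (((4 + (I*√3)*16) + 3*(⅕))*(-4))*39 = (((4 + 16*I*√3) + ⅗)*(-4))*39 = ((23/5 + 16*I*√3)*(-4))*39 = (-92/5 - 64*I*√3)*39 = -3588/5 - 2496*I*√3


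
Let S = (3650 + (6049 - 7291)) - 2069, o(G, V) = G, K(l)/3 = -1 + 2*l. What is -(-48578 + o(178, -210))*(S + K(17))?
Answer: 21199200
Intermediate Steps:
K(l) = -3 + 6*l (K(l) = 3*(-1 + 2*l) = -3 + 6*l)
S = 339 (S = (3650 - 1242) - 2069 = 2408 - 2069 = 339)
-(-48578 + o(178, -210))*(S + K(17)) = -(-48578 + 178)*(339 + (-3 + 6*17)) = -(-48400)*(339 + (-3 + 102)) = -(-48400)*(339 + 99) = -(-48400)*438 = -1*(-21199200) = 21199200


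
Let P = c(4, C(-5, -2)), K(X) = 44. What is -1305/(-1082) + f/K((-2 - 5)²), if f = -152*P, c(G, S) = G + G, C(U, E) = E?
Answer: -314573/11902 ≈ -26.430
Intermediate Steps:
c(G, S) = 2*G
P = 8 (P = 2*4 = 8)
f = -1216 (f = -152*8 = -1216)
-1305/(-1082) + f/K((-2 - 5)²) = -1305/(-1082) - 1216/44 = -1305*(-1/1082) - 1216*1/44 = 1305/1082 - 304/11 = -314573/11902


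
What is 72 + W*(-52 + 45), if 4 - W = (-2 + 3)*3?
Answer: 65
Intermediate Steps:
W = 1 (W = 4 - (-2 + 3)*3 = 4 - 3 = 1)
72 + W*(-52 + 45) = 72 + 1*(-52 + 45) = 72 + 1*(-7) = 72 - 7 = 65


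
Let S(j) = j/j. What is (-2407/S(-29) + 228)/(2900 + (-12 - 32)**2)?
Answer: -2179/4836 ≈ -0.45058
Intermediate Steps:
S(j) = 1
(-2407/S(-29) + 228)/(2900 + (-12 - 32)**2) = (-2407/1 + 228)/(2900 + (-12 - 32)**2) = (-2407*1 + 228)/(2900 + (-44)**2) = (-2407 + 228)/(2900 + 1936) = -2179/4836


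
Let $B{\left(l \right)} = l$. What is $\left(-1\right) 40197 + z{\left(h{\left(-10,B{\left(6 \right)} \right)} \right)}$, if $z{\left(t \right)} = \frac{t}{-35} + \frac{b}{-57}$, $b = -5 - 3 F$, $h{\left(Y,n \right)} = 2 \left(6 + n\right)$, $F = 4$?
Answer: $- \frac{80193788}{1995} \approx -40197.0$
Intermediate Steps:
$h{\left(Y,n \right)} = 12 + 2 n$
$b = -17$ ($b = -5 - 12 = -17$)
$z{\left(t \right)} = \frac{17}{57} - \frac{t}{35}$ ($z{\left(t \right)} = \frac{t}{-35} - \frac{17}{-57} = t \left(- \frac{1}{35}\right) - - \frac{17}{57} = - \frac{t}{35} + \frac{17}{57} = \frac{17}{57} - \frac{t}{35}$)
$\left(-1\right) 40197 + z{\left(h{\left(-10,B{\left(6 \right)} \right)} \right)} = \left(-1\right) 40197 + \left(\frac{17}{57} - \frac{12 + 2 \cdot 6}{35}\right) = -40197 + \left(\frac{17}{57} - \frac{12 + 12}{35}\right) = -40197 + \left(\frac{17}{57} - \frac{24}{35}\right) = -40197 - \frac{773}{1995} = - \frac{80193788}{1995}$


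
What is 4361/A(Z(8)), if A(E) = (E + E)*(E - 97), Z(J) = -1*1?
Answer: 89/4 ≈ 22.250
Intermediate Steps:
Z(J) = -1
A(E) = 2*E*(-97 + E) (A(E) = (2*E)*(-97 + E) = 2*E*(-97 + E))
4361/A(Z(8)) = 4361/((2*(-1)*(-97 - 1))) = 4361/((2*(-1)*(-98))) = 4361/196 = 4361*(1/196) = 89/4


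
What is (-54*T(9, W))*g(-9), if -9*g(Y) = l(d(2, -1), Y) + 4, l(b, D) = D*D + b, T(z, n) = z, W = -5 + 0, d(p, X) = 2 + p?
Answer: 4806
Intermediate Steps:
W = -5
l(b, D) = b + D² (l(b, D) = D² + b = b + D²)
g(Y) = -8/9 - Y²/9 (g(Y) = -(((2 + 2) + Y²) + 4)/9 = -((4 + Y²) + 4)/9 = -(8 + Y²)/9 = -8/9 - Y²/9)
(-54*T(9, W))*g(-9) = (-54*9)*(-8/9 - ⅑*(-9)²) = -486*(-8/9 - ⅑*81) = -486*(-8/9 - 9) = -486*(-89/9) = 4806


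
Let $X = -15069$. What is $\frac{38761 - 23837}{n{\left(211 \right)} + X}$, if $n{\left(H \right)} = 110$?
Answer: $- \frac{2132}{2137} \approx -0.99766$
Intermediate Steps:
$\frac{38761 - 23837}{n{\left(211 \right)} + X} = \frac{38761 - 23837}{110 - 15069} = \frac{14924}{-14959} = 14924 \left(- \frac{1}{14959}\right) = - \frac{2132}{2137}$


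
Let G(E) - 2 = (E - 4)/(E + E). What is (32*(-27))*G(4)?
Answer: -1728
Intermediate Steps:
G(E) = 2 + (-4 + E)/(2*E) (G(E) = 2 + (E - 4)/(E + E) = 2 + (-4 + E)/((2*E)) = 2 + (-4 + E)*(1/(2*E)) = 2 + (-4 + E)/(2*E))
(32*(-27))*G(4) = (32*(-27))*(5/2 - 2/4) = -864*(5/2 - 2*1/4) = -864*(5/2 - 1/2) = -864*2 = -1728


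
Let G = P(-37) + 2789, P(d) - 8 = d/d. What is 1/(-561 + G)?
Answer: 1/2237 ≈ 0.00044703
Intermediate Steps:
P(d) = 9 (P(d) = 8 + d/d = 8 + 1 = 9)
G = 2798 (G = 9 + 2789 = 2798)
1/(-561 + G) = 1/(-561 + 2798) = 1/2237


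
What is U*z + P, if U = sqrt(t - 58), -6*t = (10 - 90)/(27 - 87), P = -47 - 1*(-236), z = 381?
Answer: 189 + 254*I*sqrt(131) ≈ 189.0 + 2907.2*I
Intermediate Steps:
P = 189 (P = -47 + 236 = 189)
t = -2/9 (t = -(10 - 90)/(6*(27 - 87)) = -(-40)/(3*(-60)) = -(-40)*(-1)/(3*60) = -1/6*4/3 = -2/9 ≈ -0.22222)
U = 2*I*sqrt(131)/3 (U = sqrt(-2/9 - 58) = sqrt(-524/9) = 2*I*sqrt(131)/3 ≈ 7.6303*I)
U*z + P = (2*I*sqrt(131)/3)*381 + 189 = 254*I*sqrt(131) + 189 = 189 + 254*I*sqrt(131)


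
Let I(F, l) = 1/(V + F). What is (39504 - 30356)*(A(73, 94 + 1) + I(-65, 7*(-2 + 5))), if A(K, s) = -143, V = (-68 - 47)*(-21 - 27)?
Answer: -7136025472/5455 ≈ -1.3082e+6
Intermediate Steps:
V = 5520 (V = -115*(-48) = 5520)
I(F, l) = 1/(5520 + F)
(39504 - 30356)*(A(73, 94 + 1) + I(-65, 7*(-2 + 5))) = (39504 - 30356)*(-143 + 1/(5520 - 65)) = 9148*(-143 + 1/5455) = 9148*(-780064/5455) = -7136025472/5455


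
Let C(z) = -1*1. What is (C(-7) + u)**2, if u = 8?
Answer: 49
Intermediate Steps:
C(z) = -1
(C(-7) + u)**2 = (-1 + 8)**2 = 7**2 = 49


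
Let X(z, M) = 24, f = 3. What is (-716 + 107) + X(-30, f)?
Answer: -585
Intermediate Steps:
(-716 + 107) + X(-30, f) = (-716 + 107) + 24 = -609 + 24 = -585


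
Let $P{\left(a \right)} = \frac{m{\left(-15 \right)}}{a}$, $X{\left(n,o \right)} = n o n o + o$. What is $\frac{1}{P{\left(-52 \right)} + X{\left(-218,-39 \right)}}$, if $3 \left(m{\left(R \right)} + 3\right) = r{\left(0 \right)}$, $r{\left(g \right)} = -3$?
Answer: $\frac{13}{939691546} \approx 1.3834 \cdot 10^{-8}$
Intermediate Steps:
$m{\left(R \right)} = -4$ ($m{\left(R \right)} = -3 + \frac{1}{3} \left(-3\right) = -3 - 1 = -4$)
$X{\left(n,o \right)} = o + n^{2} o^{2}$ ($X{\left(n,o \right)} = o n^{2} o + o = n^{2} o^{2} + o = o + n^{2} o^{2}$)
$P{\left(a \right)} = - \frac{4}{a}$
$\frac{1}{P{\left(-52 \right)} + X{\left(-218,-39 \right)}} = \frac{1}{- \frac{4}{-52} - 39 \left(1 - 39 \left(-218\right)^{2}\right)} = \frac{1}{\left(-4\right) \left(- \frac{1}{52}\right) - 39 \left(1 - 1853436\right)} = \frac{1}{\frac{1}{13} - 39 \left(1 - 1853436\right)} = \frac{1}{\frac{1}{13} - -72283965} = \frac{1}{\frac{1}{13} + 72283965} = \frac{1}{\frac{939691546}{13}} = \frac{13}{939691546}$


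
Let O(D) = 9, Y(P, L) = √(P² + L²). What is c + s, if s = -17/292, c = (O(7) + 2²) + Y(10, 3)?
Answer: 3779/292 + √109 ≈ 23.382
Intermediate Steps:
Y(P, L) = √(L² + P²)
c = 13 + √109 (c = (9 + 2²) + √(3² + 10²) = (9 + 4) + √(9 + 100) = 13 + √109 ≈ 23.440)
s = -17/292 (s = -17*1/292 = -17/292 ≈ -0.058219)
c + s = (13 + √109) - 17/292 = 3779/292 + √109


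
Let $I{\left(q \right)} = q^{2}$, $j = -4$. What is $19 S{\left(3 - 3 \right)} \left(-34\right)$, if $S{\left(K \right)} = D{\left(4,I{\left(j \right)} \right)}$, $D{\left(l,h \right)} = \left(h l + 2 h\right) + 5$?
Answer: $-65246$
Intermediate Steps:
$D{\left(l,h \right)} = 5 + 2 h + h l$ ($D{\left(l,h \right)} = \left(2 h + h l\right) + 5 = 5 + 2 h + h l$)
$S{\left(K \right)} = 101$ ($S{\left(K \right)} = 5 + 2 \left(-4\right)^{2} + \left(-4\right)^{2} \cdot 4 = 5 + 2 \cdot 16 + 16 \cdot 4 = 5 + 32 + 64 = 101$)
$19 S{\left(3 - 3 \right)} \left(-34\right) = 19 \cdot 101 \left(-34\right) = 1919 \left(-34\right) = -65246$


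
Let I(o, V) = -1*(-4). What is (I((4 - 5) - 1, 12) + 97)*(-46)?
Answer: -4646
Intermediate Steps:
I(o, V) = 4
(I((4 - 5) - 1, 12) + 97)*(-46) = (4 + 97)*(-46) = 101*(-46) = -4646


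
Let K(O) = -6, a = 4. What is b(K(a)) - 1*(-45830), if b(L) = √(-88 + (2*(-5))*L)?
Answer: 45830 + 2*I*√7 ≈ 45830.0 + 5.2915*I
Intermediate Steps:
b(L) = √(-88 - 10*L)
b(K(a)) - 1*(-45830) = √(-88 - 10*(-6)) - 1*(-45830) = √(-88 + 60) + 45830 = √(-28) + 45830 = 2*I*√7 + 45830 = 45830 + 2*I*√7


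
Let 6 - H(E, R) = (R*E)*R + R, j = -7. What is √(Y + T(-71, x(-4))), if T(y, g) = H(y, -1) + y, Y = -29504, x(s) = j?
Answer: I*√29497 ≈ 171.75*I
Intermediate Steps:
x(s) = -7
H(E, R) = 6 - R - E*R² (H(E, R) = 6 - ((R*E)*R + R) = 6 - ((E*R)*R + R) = 6 - (E*R² + R) = 6 - (R + E*R²) = 6 + (-R - E*R²) = 6 - R - E*R²)
T(y, g) = 7 (T(y, g) = (6 - 1*(-1) - 1*y*(-1)²) + y = (6 + 1 - 1*y*1) + y = (6 + 1 - y) + y = (7 - y) + y = 7)
√(Y + T(-71, x(-4))) = √(-29504 + 7) = √(-29497) = I*√29497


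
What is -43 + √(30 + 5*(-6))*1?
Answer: -43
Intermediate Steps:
-43 + √(30 + 5*(-6))*1 = -43 + √(30 - 30)*1 = -43 + √0*1 = -43 + 0*1 = -43 + 0 = -43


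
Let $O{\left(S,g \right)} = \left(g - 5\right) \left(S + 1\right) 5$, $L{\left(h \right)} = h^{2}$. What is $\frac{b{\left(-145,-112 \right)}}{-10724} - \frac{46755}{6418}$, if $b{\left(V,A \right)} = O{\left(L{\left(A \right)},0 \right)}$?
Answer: $\frac{755722315}{34413316} \approx 21.96$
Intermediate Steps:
$O{\left(S,g \right)} = 5 \left(1 + S\right) \left(-5 + g\right)$ ($O{\left(S,g \right)} = \left(-5 + g\right) \left(1 + S\right) 5 = \left(1 + S\right) \left(-5 + g\right) 5 = 5 \left(1 + S\right) \left(-5 + g\right)$)
$b{\left(V,A \right)} = -25 - 25 A^{2}$ ($b{\left(V,A \right)} = -25 - 25 A^{2} + 5 \cdot 0 + 5 A^{2} \cdot 0 = -25 - 25 A^{2} + 0 + 0 = -25 - 25 A^{2}$)
$\frac{b{\left(-145,-112 \right)}}{-10724} - \frac{46755}{6418} = \frac{-25 - 25 \left(-112\right)^{2}}{-10724} - \frac{46755}{6418} = \left(-25 - 313600\right) \left(- \frac{1}{10724}\right) - \frac{46755}{6418} = \left(-313625\right) \left(- \frac{1}{10724}\right) - \frac{46755}{6418} = \frac{313625}{10724} - \frac{46755}{6418} = \frac{755722315}{34413316}$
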